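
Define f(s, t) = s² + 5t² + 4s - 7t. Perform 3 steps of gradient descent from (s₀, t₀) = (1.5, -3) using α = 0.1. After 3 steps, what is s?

-0.208

∇f = (2s + 4, 10t - 7)
(s₁, t₁) = (1.5, -3) − 0.1·(7, -37) = (0.8, 0.7)
(s₂, t₂) = (0.8, 0.7) − 0.1·(5.6, 0) = (0.24, 0.7)
(s₃, t₃) = (0.24, 0.7) − 0.1·(4.48, 0) = (-0.208, 0.7)
s = -0.208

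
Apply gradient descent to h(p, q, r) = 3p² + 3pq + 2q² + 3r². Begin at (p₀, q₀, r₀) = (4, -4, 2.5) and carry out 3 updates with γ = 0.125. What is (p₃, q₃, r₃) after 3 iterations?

∇h = (6p + 3q, 3p + 4q, 6r)
Step 1: at (4, -4, 2.5), ∇h = (12, -4, 15) → (4, -4, 2.5) − 0.125·(12, -4, 15) = (2.5, -3.5, 0.625)
Step 2: at (2.5, -3.5, 0.625), ∇h = (4.5, -6.5, 3.75) → (2.5, -3.5, 0.625) − 0.125·(4.5, -6.5, 3.75) = (1.9375, -2.6875, 0.15625)
Step 3: at (1.9375, -2.6875, 0.15625), ∇h = (3.5625, -4.9375, 0.9375) → (1.9375, -2.6875, 0.15625) − 0.125·(3.5625, -4.9375, 0.9375) = (1.4921875, -2.0703125, 0.0390625)

(1.4921875, -2.0703125, 0.0390625)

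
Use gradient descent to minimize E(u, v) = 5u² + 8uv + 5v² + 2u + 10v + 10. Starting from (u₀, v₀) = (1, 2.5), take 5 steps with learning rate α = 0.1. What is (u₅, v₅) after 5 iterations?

∇E = (10u + 8v + 2, 8u + 10v + 10)
Step 1: at (1, 2.5), ∇E = (32, 43) → (1, 2.5) − 0.1·(32, 43) = (-2.2, -1.8)
Step 2: at (-2.2, -1.8), ∇E = (-34.4, -25.6) → (-2.2, -1.8) − 0.1·(-34.4, -25.6) = (1.24, 0.76)
Step 3: at (1.24, 0.76), ∇E = (20.48, 27.52) → (1.24, 0.76) − 0.1·(20.48, 27.52) = (-0.808, -1.992)
Step 4: at (-0.808, -1.992), ∇E = (-22.016, -16.384) → (-0.808, -1.992) − 0.1·(-22.016, -16.384) = (1.3936, -0.3536)
Step 5: at (1.3936, -0.3536), ∇E = (13.1072, 17.6128) → (1.3936, -0.3536) − 0.1·(13.1072, 17.6128) = (0.08288, -2.11488)

(0.08288, -2.11488)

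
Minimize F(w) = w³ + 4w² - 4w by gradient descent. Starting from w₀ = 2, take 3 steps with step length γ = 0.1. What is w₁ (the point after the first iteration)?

-0.4

F′(w) = 3w² + 8w - 4
w₁ = 2 − 0.1·24 = -0.4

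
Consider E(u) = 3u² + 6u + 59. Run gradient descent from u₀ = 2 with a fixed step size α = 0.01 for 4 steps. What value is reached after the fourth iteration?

E′(u) = 6u + 6
Step 1: E′(2) = 18; u₁ = 2 − 0.01·18 = 1.82
Step 2: E′(1.82) = 16.92; u₂ = 1.82 − 0.01·16.92 = 1.6508
Step 3: E′(1.6508) = 15.9048; u₃ = 1.6508 − 0.01·15.9048 = 1.491752
Step 4: E′(1.491752) = 14.950512; u₄ = 1.491752 − 0.01·14.950512 = 1.34224688

1.34224688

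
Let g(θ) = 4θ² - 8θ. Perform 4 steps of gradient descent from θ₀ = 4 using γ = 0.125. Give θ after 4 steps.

1

g′(θ) = 8θ - 8
θ₁ = 4 − 0.125·24 = 1
θ₂ = 1 − 0.125·0 = 1
θ₃ = 1 − 0.125·0 = 1
θ₄ = 1 − 0.125·0 = 1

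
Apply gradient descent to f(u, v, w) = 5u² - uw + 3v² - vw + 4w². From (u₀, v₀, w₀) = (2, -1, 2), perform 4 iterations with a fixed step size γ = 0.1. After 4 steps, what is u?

∇f = (10u - w, 6v - w, -u - v + 8w)
Step 1: at (2, -1, 2), ∇f = (18, -8, 15) → (2, -1, 2) − 0.1·(18, -8, 15) = (0.2, -0.2, 0.5)
Step 2: at (0.2, -0.2, 0.5), ∇f = (1.5, -1.7, 4) → (0.2, -0.2, 0.5) − 0.1·(1.5, -1.7, 4) = (0.05, -0.03, 0.1)
Step 3: at (0.05, -0.03, 0.1), ∇f = (0.4, -0.28, 0.78) → (0.05, -0.03, 0.1) − 0.1·(0.4, -0.28, 0.78) = (0.01, -0.002, 0.022)
Step 4: at (0.01, -0.002, 0.022), ∇f = (0.078, -0.034, 0.168) → (0.01, -0.002, 0.022) − 0.1·(0.078, -0.034, 0.168) = (0.0022, 0.0014, 0.0052)
u = 0.0022

0.0022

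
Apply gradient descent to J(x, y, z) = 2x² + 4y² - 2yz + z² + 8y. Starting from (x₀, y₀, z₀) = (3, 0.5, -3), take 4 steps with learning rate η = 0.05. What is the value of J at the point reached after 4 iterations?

∇J = (4x, 8y - 2z + 8, -2y + 2z)
(x₁, y₁, z₁) = (3, 0.5, -3) − 0.05·(12, 18, -7) = (2.4, -0.4, -2.65)
(x₂, y₂, z₂) = (2.4, -0.4, -2.65) − 0.05·(9.6, 10.1, -4.5) = (1.92, -0.905, -2.425)
(x₃, y₃, z₃) = (1.92, -0.905, -2.425) − 0.05·(7.68, 5.61, -3.04) = (1.536, -1.1855, -2.273)
(x₄, y₄, z₄) = (1.536, -1.1855, -2.273) − 0.05·(6.144, 3.062, -2.175) = (1.2288, -1.3386, -2.16425)
J(1.2288, -1.3386, -2.16425) = -1.6316533175

-1.6316533175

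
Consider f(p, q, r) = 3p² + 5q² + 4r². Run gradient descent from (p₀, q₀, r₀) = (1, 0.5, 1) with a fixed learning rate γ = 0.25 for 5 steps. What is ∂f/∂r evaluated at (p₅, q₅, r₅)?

-8

∇f = (6p, 10q, 8r)
Step 1: at (1, 0.5, 1), ∇f = (6, 5, 8) → (1, 0.5, 1) − 0.25·(6, 5, 8) = (-0.5, -0.75, -1)
Step 2: at (-0.5, -0.75, -1), ∇f = (-3, -7.5, -8) → (-0.5, -0.75, -1) − 0.25·(-3, -7.5, -8) = (0.25, 1.125, 1)
Step 3: at (0.25, 1.125, 1), ∇f = (1.5, 11.25, 8) → (0.25, 1.125, 1) − 0.25·(1.5, 11.25, 8) = (-0.125, -1.6875, -1)
Step 4: at (-0.125, -1.6875, -1), ∇f = (-0.75, -16.875, -8) → (-0.125, -1.6875, -1) − 0.25·(-0.75, -16.875, -8) = (0.0625, 2.53125, 1)
Step 5: at (0.0625, 2.53125, 1), ∇f = (0.375, 25.3125, 8) → (0.0625, 2.53125, 1) − 0.25·(0.375, 25.3125, 8) = (-0.03125, -3.796875, -1)
∂f/∂r at (-0.03125, -3.796875, -1) = -8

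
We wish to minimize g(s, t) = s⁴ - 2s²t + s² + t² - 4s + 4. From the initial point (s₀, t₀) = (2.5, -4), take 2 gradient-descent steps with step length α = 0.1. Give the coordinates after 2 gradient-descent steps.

∇g = (4s³ - 4st + 2s - 4, -2s² + 2t)
Step 1: at (2.5, -4), ∇g = (103.5, -20.5) → (2.5, -4) − 0.1·(103.5, -20.5) = (-7.85, -1.95)
Step 2: at (-7.85, -1.95), ∇g = (-2015.8765, -127.145) → (-7.85, -1.95) − 0.1·(-2015.8765, -127.145) = (193.73765, 10.7645)

(193.73765, 10.7645)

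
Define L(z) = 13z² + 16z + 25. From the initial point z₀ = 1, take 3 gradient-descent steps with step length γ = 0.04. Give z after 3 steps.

L′(z) = 26z + 16
Step 1: L′(1) = 42; z₁ = 1 − 0.04·42 = -0.68
Step 2: L′(-0.68) = -1.68; z₂ = -0.68 − 0.04·(-1.68) = -0.6128
Step 3: L′(-0.6128) = 0.0672; z₃ = -0.6128 − 0.04·0.0672 = -0.615488

-0.615488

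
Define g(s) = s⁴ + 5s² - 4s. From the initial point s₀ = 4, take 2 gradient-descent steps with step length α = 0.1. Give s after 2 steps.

6401.6032

g′(s) = 4s³ + 10s - 4
Step 1: g′(4) = 292; s₁ = 4 − 0.1·292 = -25.2
Step 2: g′(-25.2) = -64268.032; s₂ = -25.2 − 0.1·(-64268.032) = 6401.6032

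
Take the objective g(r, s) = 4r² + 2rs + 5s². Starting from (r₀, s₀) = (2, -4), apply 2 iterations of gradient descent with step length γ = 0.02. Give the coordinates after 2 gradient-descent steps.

∇g = (8r + 2s, 2r + 10s)
Step 1: at (2, -4), ∇g = (8, -36) → (2, -4) − 0.02·(8, -36) = (1.84, -3.28)
Step 2: at (1.84, -3.28), ∇g = (8.16, -29.12) → (1.84, -3.28) − 0.02·(8.16, -29.12) = (1.6768, -2.6976)

(1.6768, -2.6976)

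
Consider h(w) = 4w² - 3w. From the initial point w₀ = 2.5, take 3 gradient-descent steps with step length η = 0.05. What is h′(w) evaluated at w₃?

h′(w) = 8w - 3
Step 1: h′(2.5) = 17; w₁ = 2.5 − 0.05·17 = 1.65
Step 2: h′(1.65) = 10.2; w₂ = 1.65 − 0.05·10.2 = 1.14
Step 3: h′(1.14) = 6.12; w₃ = 1.14 − 0.05·6.12 = 0.834
h′(w) at (0.834) = 3.672

3.672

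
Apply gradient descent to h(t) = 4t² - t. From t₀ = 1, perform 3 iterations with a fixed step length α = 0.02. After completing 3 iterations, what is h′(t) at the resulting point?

h′(t) = 8t - 1
t₁ = 1 − 0.02·7 = 0.86
t₂ = 0.86 − 0.02·5.88 = 0.7424
t₃ = 0.7424 − 0.02·4.9392 = 0.643616
h′(t) at (0.643616) = 4.148928

4.148928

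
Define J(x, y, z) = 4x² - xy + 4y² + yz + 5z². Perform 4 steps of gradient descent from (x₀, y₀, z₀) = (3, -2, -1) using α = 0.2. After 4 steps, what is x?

∇J = (8x - y, -x + 8y + z, y + 10z)
Step 1: at (3, -2, -1), ∇J = (26, -20, -12) → (3, -2, -1) − 0.2·(26, -20, -12) = (-2.2, 2, 1.4)
Step 2: at (-2.2, 2, 1.4), ∇J = (-19.6, 19.6, 16) → (-2.2, 2, 1.4) − 0.2·(-19.6, 19.6, 16) = (1.72, -1.92, -1.8)
Step 3: at (1.72, -1.92, -1.8), ∇J = (15.68, -18.88, -19.92) → (1.72, -1.92, -1.8) − 0.2·(15.68, -18.88, -19.92) = (-1.416, 1.856, 2.184)
Step 4: at (-1.416, 1.856, 2.184), ∇J = (-13.184, 18.448, 23.696) → (-1.416, 1.856, 2.184) − 0.2·(-13.184, 18.448, 23.696) = (1.2208, -1.8336, -2.5552)
x = 1.2208

1.2208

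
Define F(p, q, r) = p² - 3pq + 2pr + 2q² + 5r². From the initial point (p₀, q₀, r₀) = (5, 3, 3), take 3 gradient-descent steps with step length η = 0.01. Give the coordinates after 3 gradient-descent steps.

(4.819767, 3.080541, 1.919854)

∇F = (2p - 3q + 2r, -3p + 4q, 2p + 10r)
(p₁, q₁, r₁) = (5, 3, 3) − 0.01·(7, -3, 40) = (4.93, 3.03, 2.6)
(p₂, q₂, r₂) = (4.93, 3.03, 2.6) − 0.01·(5.97, -2.67, 35.86) = (4.8703, 3.0567, 2.2414)
(p₃, q₃, r₃) = (4.8703, 3.0567, 2.2414) − 0.01·(5.0533, -2.3841, 32.1546) = (4.819767, 3.080541, 1.919854)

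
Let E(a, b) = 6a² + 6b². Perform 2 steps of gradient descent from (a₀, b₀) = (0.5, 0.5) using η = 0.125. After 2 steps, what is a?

∇E = (12a, 12b)
Step 1: at (0.5, 0.5), ∇E = (6, 6) → (0.5, 0.5) − 0.125·(6, 6) = (-0.25, -0.25)
Step 2: at (-0.25, -0.25), ∇E = (-3, -3) → (-0.25, -0.25) − 0.125·(-3, -3) = (0.125, 0.125)
a = 0.125

0.125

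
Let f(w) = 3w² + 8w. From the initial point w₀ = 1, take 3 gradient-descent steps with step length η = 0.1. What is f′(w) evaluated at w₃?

f′(w) = 6w + 8
w₁ = 1 − 0.1·14 = -0.4
w₂ = -0.4 − 0.1·5.6 = -0.96
w₃ = -0.96 − 0.1·2.24 = -1.184
f′(w) at (-1.184) = 0.896

0.896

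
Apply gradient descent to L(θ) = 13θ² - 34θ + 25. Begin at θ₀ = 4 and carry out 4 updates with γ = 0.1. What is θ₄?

L′(θ) = 26θ - 34
θ₁ = 4 − 0.1·70 = -3
θ₂ = -3 − 0.1·(-112) = 8.2
θ₃ = 8.2 − 0.1·179.2 = -9.72
θ₄ = -9.72 − 0.1·(-286.72) = 18.952

18.952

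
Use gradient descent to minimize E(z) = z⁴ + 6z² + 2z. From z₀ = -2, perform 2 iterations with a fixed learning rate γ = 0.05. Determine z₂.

0.1114

E′(z) = 4z³ + 12z + 2
Step 1: E′(-2) = -54; z₁ = -2 − 0.05·(-54) = 0.7
Step 2: E′(0.7) = 11.772; z₂ = 0.7 − 0.05·11.772 = 0.1114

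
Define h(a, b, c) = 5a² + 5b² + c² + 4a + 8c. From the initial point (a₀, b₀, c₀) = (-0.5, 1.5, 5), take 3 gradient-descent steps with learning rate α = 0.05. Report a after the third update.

-0.4125

∇h = (10a + 4, 10b, 2c + 8)
(a₁, b₁, c₁) = (-0.5, 1.5, 5) − 0.05·(-1, 15, 18) = (-0.45, 0.75, 4.1)
(a₂, b₂, c₂) = (-0.45, 0.75, 4.1) − 0.05·(-0.5, 7.5, 16.2) = (-0.425, 0.375, 3.29)
(a₃, b₃, c₃) = (-0.425, 0.375, 3.29) − 0.05·(-0.25, 3.75, 14.58) = (-0.4125, 0.1875, 2.561)
a = -0.4125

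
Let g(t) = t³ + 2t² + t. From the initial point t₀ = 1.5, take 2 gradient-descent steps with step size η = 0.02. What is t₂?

1.0169625

g′(t) = 3t² + 4t + 1
t₁ = 1.5 − 0.02·13.75 = 1.225
t₂ = 1.225 − 0.02·10.401875 = 1.0169625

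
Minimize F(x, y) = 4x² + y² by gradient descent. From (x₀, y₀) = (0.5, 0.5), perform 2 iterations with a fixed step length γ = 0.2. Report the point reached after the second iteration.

(0.18, 0.18)

∇F = (8x, 2y)
(x₁, y₁) = (0.5, 0.5) − 0.2·(4, 1) = (-0.3, 0.3)
(x₂, y₂) = (-0.3, 0.3) − 0.2·(-2.4, 0.6) = (0.18, 0.18)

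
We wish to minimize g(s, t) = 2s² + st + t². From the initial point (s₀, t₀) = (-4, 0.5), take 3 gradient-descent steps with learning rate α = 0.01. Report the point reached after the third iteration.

(-3.5542185, 0.583658)

∇g = (4s + t, s + 2t)
Step 1: at (-4, 0.5), ∇g = (-15.5, -3) → (-4, 0.5) − 0.01·(-15.5, -3) = (-3.845, 0.53)
Step 2: at (-3.845, 0.53), ∇g = (-14.85, -2.785) → (-3.845, 0.53) − 0.01·(-14.85, -2.785) = (-3.6965, 0.55785)
Step 3: at (-3.6965, 0.55785), ∇g = (-14.22815, -2.5808) → (-3.6965, 0.55785) − 0.01·(-14.22815, -2.5808) = (-3.5542185, 0.583658)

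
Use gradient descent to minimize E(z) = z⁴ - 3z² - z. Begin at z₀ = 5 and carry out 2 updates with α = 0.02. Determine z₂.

E′(z) = 4z³ - 6z - 1
z₁ = 5 − 0.02·469 = -4.38
z₂ = -4.38 − 0.02·(-310.830688) = 1.83661376

1.83661376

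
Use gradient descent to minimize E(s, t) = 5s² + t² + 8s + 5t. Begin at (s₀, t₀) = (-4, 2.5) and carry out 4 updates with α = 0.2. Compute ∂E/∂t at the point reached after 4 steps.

∇E = (10s + 8, 2t + 5)
(s₁, t₁) = (-4, 2.5) − 0.2·(-32, 10) = (2.4, 0.5)
(s₂, t₂) = (2.4, 0.5) − 0.2·(32, 6) = (-4, -0.7)
(s₃, t₃) = (-4, -0.7) − 0.2·(-32, 3.6) = (2.4, -1.42)
(s₄, t₄) = (2.4, -1.42) − 0.2·(32, 2.16) = (-4, -1.852)
∂E/∂t at (-4, -1.852) = 1.296

1.296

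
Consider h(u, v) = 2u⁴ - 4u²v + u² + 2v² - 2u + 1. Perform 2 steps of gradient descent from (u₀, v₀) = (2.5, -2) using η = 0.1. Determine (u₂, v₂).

∇h = (8u³ - 8uv + 2u - 2, -4u² + 4v)
(u₁, v₁) = (2.5, -2) − 0.1·(168, -33) = (-14.3, 1.3)
(u₂, v₂) = (-14.3, 1.3) − 0.1·(-23275.536, -812.76) = (2313.2536, 82.576)

(2313.2536, 82.576)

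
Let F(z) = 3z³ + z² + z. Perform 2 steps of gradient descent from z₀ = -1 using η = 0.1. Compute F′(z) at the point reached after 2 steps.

170.791424

F′(z) = 9z² + 2z + 1
z₁ = -1 − 0.1·8 = -1.8
z₂ = -1.8 − 0.1·26.56 = -4.456
F′(z) at (-4.456) = 170.791424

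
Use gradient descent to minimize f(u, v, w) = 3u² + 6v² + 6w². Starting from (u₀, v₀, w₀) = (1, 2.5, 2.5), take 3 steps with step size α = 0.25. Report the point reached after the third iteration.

(-0.125, -20, -20)

∇f = (6u, 12v, 12w)
Step 1: at (1, 2.5, 2.5), ∇f = (6, 30, 30) → (1, 2.5, 2.5) − 0.25·(6, 30, 30) = (-0.5, -5, -5)
Step 2: at (-0.5, -5, -5), ∇f = (-3, -60, -60) → (-0.5, -5, -5) − 0.25·(-3, -60, -60) = (0.25, 10, 10)
Step 3: at (0.25, 10, 10), ∇f = (1.5, 120, 120) → (0.25, 10, 10) − 0.25·(1.5, 120, 120) = (-0.125, -20, -20)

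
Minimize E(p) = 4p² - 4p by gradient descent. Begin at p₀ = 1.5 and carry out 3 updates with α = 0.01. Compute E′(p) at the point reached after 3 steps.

E′(p) = 8p - 4
p₁ = 1.5 − 0.01·8 = 1.42
p₂ = 1.42 − 0.01·7.36 = 1.3464
p₃ = 1.3464 − 0.01·6.7712 = 1.278688
E′(p) at (1.278688) = 6.229504

6.229504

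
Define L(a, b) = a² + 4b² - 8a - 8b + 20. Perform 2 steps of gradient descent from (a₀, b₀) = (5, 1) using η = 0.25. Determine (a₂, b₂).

∇L = (2a - 8, 8b - 8)
Step 1: at (5, 1), ∇L = (2, 0) → (5, 1) − 0.25·(2, 0) = (4.5, 1)
Step 2: at (4.5, 1), ∇L = (1, 0) → (4.5, 1) − 0.25·(1, 0) = (4.25, 1)

(4.25, 1)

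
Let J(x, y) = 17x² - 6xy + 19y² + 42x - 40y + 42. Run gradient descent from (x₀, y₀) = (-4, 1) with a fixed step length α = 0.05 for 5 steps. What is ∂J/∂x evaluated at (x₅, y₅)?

78.7948

∇J = (34x - 6y + 42, -6x + 38y - 40)
(x₁, y₁) = (-4, 1) − 0.05·(-100, 22) = (1, -0.1)
(x₂, y₂) = (1, -0.1) − 0.05·(76.6, -49.8) = (-2.83, 2.39)
(x₃, y₃) = (-2.83, 2.39) − 0.05·(-68.56, 67.8) = (0.598, -1)
(x₄, y₄) = (0.598, -1) − 0.05·(68.332, -81.588) = (-2.8186, 3.0794)
(x₅, y₅) = (-2.8186, 3.0794) − 0.05·(-72.3088, 93.9288) = (0.79684, -1.61704)
∂J/∂x at (0.79684, -1.61704) = 78.7948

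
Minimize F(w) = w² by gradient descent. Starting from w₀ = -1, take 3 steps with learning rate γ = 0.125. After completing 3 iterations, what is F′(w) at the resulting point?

F′(w) = 2w
Step 1: F′(-1) = -2; w₁ = -1 − 0.125·(-2) = -0.75
Step 2: F′(-0.75) = -1.5; w₂ = -0.75 − 0.125·(-1.5) = -0.5625
Step 3: F′(-0.5625) = -1.125; w₃ = -0.5625 − 0.125·(-1.125) = -0.421875
F′(w) at (-0.421875) = -0.84375

-0.84375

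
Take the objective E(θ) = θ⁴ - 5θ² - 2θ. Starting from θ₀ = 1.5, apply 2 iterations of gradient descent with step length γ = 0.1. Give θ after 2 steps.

1.36735

E′(θ) = 4θ³ - 10θ - 2
θ₁ = 1.5 − 0.1·(-3.5) = 1.85
θ₂ = 1.85 − 0.1·4.8265 = 1.36735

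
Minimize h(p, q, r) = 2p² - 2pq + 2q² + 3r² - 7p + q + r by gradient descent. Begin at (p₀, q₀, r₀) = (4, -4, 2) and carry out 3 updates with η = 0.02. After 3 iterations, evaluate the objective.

∇h = (4p - 2q - 7, -2p + 4q + 1, 6r + 1)
(p₁, q₁, r₁) = (4, -4, 2) − 0.02·(17, -23, 13) = (3.66, -3.54, 1.74)
(p₂, q₂, r₂) = (3.66, -3.54, 1.74) − 0.02·(14.72, -20.48, 11.44) = (3.3656, -3.1304, 1.5112)
(p₃, q₃, r₃) = (3.3656, -3.1304, 1.5112) − 0.02·(12.7232, -18.2528, 10.0672) = (3.111136, -2.765344, 1.309856)
h(3.111136, -2.765344, 1.309856) = 33.77304006144

33.77304006144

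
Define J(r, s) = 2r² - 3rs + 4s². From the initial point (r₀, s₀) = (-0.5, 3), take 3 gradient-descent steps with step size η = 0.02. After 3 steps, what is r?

∇J = (4r - 3s, -3r + 8s)
Step 1: at (-0.5, 3), ∇J = (-11, 25.5) → (-0.5, 3) − 0.02·(-11, 25.5) = (-0.28, 2.49)
Step 2: at (-0.28, 2.49), ∇J = (-8.59, 20.76) → (-0.28, 2.49) − 0.02·(-8.59, 20.76) = (-0.1082, 2.0748)
Step 3: at (-0.1082, 2.0748), ∇J = (-6.6572, 16.923) → (-0.1082, 2.0748) − 0.02·(-6.6572, 16.923) = (0.024944, 1.73634)
r = 0.024944

0.024944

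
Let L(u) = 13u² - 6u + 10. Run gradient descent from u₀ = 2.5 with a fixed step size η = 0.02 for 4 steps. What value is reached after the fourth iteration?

0.35122944

L′(u) = 26u - 6
Step 1: L′(2.5) = 59; u₁ = 2.5 − 0.02·59 = 1.32
Step 2: L′(1.32) = 28.32; u₂ = 1.32 − 0.02·28.32 = 0.7536
Step 3: L′(0.7536) = 13.5936; u₃ = 0.7536 − 0.02·13.5936 = 0.481728
Step 4: L′(0.481728) = 6.524928; u₄ = 0.481728 − 0.02·6.524928 = 0.35122944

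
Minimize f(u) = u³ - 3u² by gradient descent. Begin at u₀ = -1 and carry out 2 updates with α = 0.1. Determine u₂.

-4.123

f′(u) = 3u² - 6u
u₁ = -1 − 0.1·9 = -1.9
u₂ = -1.9 − 0.1·22.23 = -4.123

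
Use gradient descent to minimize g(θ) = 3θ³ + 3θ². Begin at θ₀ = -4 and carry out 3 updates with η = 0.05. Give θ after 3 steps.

-1253.2

g′(θ) = 9θ² + 6θ
Step 1: g′(-4) = 120; θ₁ = -4 − 0.05·120 = -10
Step 2: g′(-10) = 840; θ₂ = -10 − 0.05·840 = -52
Step 3: g′(-52) = 24024; θ₃ = -52 − 0.05·24024 = -1253.2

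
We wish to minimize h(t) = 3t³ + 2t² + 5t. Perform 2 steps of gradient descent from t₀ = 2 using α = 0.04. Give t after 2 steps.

h′(t) = 9t² + 4t + 5
t₁ = 2 − 0.04·49 = 0.04
t₂ = 0.04 − 0.04·5.1744 = -0.166976

-0.166976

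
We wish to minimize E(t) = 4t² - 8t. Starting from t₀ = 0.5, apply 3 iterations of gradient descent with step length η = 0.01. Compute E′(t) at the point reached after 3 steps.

-3.114752

E′(t) = 8t - 8
t₁ = 0.5 − 0.01·(-4) = 0.54
t₂ = 0.54 − 0.01·(-3.68) = 0.5768
t₃ = 0.5768 − 0.01·(-3.3856) = 0.610656
E′(t) at (0.610656) = -3.114752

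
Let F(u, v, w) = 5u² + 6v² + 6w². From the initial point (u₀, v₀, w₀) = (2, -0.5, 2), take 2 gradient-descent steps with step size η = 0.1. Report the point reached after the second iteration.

∇F = (10u, 12v, 12w)
Step 1: at (2, -0.5, 2), ∇F = (20, -6, 24) → (2, -0.5, 2) − 0.1·(20, -6, 24) = (0, 0.1, -0.4)
Step 2: at (0, 0.1, -0.4), ∇F = (0, 1.2, -4.8) → (0, 0.1, -0.4) − 0.1·(0, 1.2, -4.8) = (0, -0.02, 0.08)

(0, -0.02, 0.08)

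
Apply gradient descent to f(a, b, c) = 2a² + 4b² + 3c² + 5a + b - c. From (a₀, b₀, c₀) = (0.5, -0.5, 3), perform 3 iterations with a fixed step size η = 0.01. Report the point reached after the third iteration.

∇f = (4a + 5, 8b + 1, 6c - 1)
Step 1: at (0.5, -0.5, 3), ∇f = (7, -3, 17) → (0.5, -0.5, 3) − 0.01·(7, -3, 17) = (0.43, -0.47, 2.83)
Step 2: at (0.43, -0.47, 2.83), ∇f = (6.72, -2.76, 15.98) → (0.43, -0.47, 2.83) − 0.01·(6.72, -2.76, 15.98) = (0.3628, -0.4424, 2.6702)
Step 3: at (0.3628, -0.4424, 2.6702), ∇f = (6.4512, -2.5392, 15.0212) → (0.3628, -0.4424, 2.6702) − 0.01·(6.4512, -2.5392, 15.0212) = (0.298288, -0.417008, 2.519988)

(0.298288, -0.417008, 2.519988)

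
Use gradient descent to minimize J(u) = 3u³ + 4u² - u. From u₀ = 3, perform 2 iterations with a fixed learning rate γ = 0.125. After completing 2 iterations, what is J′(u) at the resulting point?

J′(u) = 9u² + 8u - 1
u₁ = 3 − 0.125·104 = -10
u₂ = -10 − 0.125·819 = -112.375
J′(u) at (-112.375) = 112753.265625

112753.265625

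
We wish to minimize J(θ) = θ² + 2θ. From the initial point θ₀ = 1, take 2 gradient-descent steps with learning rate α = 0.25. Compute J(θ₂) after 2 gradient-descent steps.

J′(θ) = 2θ + 2
θ₁ = 1 − 0.25·4 = 0
θ₂ = 0 − 0.25·2 = -0.5
J(-0.5) = -0.75

-0.75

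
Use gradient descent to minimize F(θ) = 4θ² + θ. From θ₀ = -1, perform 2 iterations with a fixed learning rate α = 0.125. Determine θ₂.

F′(θ) = 8θ + 1
Step 1: F′(-1) = -7; θ₁ = -1 − 0.125·(-7) = -0.125
Step 2: F′(-0.125) = 0; θ₂ = -0.125 − 0.125·0 = -0.125

-0.125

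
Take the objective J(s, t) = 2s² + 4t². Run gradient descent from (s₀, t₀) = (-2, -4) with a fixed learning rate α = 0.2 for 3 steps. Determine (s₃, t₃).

∇J = (4s, 8t)
(s₁, t₁) = (-2, -4) − 0.2·(-8, -32) = (-0.4, 2.4)
(s₂, t₂) = (-0.4, 2.4) − 0.2·(-1.6, 19.2) = (-0.08, -1.44)
(s₃, t₃) = (-0.08, -1.44) − 0.2·(-0.32, -11.52) = (-0.016, 0.864)

(-0.016, 0.864)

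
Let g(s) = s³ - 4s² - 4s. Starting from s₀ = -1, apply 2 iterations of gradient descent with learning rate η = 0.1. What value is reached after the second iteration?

-3.527

g′(s) = 3s² - 8s - 4
s₁ = -1 − 0.1·7 = -1.7
s₂ = -1.7 − 0.1·18.27 = -3.527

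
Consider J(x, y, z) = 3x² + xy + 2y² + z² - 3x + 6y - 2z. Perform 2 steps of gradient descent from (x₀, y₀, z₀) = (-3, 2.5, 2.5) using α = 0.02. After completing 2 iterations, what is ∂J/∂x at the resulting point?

-14.8018

∇J = (6x + y - 3, x + 4y + 6, 2z - 2)
Step 1: at (-3, 2.5, 2.5), ∇J = (-18.5, 13, 3) → (-3, 2.5, 2.5) − 0.02·(-18.5, 13, 3) = (-2.63, 2.24, 2.44)
Step 2: at (-2.63, 2.24, 2.44), ∇J = (-16.54, 12.33, 2.88) → (-2.63, 2.24, 2.44) − 0.02·(-16.54, 12.33, 2.88) = (-2.2992, 1.9934, 2.3824)
∂J/∂x at (-2.2992, 1.9934, 2.3824) = -14.8018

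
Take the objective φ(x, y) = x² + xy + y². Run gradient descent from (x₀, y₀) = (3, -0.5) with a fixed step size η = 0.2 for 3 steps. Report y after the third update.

-0.816

∇φ = (2x + y, x + 2y)
Step 1: at (3, -0.5), ∇φ = (5.5, 2) → (3, -0.5) − 0.2·(5.5, 2) = (1.9, -0.9)
Step 2: at (1.9, -0.9), ∇φ = (2.9, 0.1) → (1.9, -0.9) − 0.2·(2.9, 0.1) = (1.32, -0.92)
Step 3: at (1.32, -0.92), ∇φ = (1.72, -0.52) → (1.32, -0.92) − 0.2·(1.72, -0.52) = (0.976, -0.816)
y = -0.816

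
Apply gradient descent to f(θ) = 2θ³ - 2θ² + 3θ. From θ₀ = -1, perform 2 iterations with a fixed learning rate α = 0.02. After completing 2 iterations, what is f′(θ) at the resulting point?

25.023206168064

f′(θ) = 6θ² - 4θ + 3
Step 1: f′(-1) = 13; θ₁ = -1 − 0.02·13 = -1.26
Step 2: f′(-1.26) = 17.5656; θ₂ = -1.26 − 0.02·17.5656 = -1.611312
f′(θ) at (-1.611312) = 25.023206168064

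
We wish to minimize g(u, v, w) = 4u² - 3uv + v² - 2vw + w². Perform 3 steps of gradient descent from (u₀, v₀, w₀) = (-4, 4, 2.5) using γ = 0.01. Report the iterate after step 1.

(-3.56, 3.85, 2.53)

∇g = (8u - 3v, -3u + 2v - 2w, -2v + 2w)
Step 1: at (-4, 4, 2.5), ∇g = (-44, 15, -3) → (-4, 4, 2.5) − 0.01·(-44, 15, -3) = (-3.56, 3.85, 2.53)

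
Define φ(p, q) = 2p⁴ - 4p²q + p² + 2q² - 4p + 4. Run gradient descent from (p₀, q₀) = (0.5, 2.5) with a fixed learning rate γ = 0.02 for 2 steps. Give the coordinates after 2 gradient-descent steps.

(1.00025216, 2.178208)

∇φ = (8p³ - 8pq + 2p - 4, -4p² + 4q)
Step 1: at (0.5, 2.5), ∇φ = (-12, 9) → (0.5, 2.5) − 0.02·(-12, 9) = (0.74, 2.32)
Step 2: at (0.74, 2.32), ∇φ = (-13.012608, 7.0896) → (0.74, 2.32) − 0.02·(-13.012608, 7.0896) = (1.00025216, 2.178208)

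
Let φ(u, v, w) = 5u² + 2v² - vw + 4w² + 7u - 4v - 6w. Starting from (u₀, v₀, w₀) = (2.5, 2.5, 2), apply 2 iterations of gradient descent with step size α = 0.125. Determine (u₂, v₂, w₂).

∇φ = (10u + 7, 4v - w - 4, -v + 8w - 6)
(u₁, v₁, w₁) = (2.5, 2.5, 2) − 0.125·(32, 4, 7.5) = (-1.5, 2, 1.0625)
(u₂, v₂, w₂) = (-1.5, 2, 1.0625) − 0.125·(-8, 2.9375, 0.5) = (-0.5, 1.6328125, 1)

(-0.5, 1.6328125, 1)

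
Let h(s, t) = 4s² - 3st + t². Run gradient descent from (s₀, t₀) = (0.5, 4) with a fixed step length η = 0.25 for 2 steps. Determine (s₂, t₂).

(-0.71875, 3.0625)

∇h = (8s - 3t, -3s + 2t)
Step 1: at (0.5, 4), ∇h = (-8, 6.5) → (0.5, 4) − 0.25·(-8, 6.5) = (2.5, 2.375)
Step 2: at (2.5, 2.375), ∇h = (12.875, -2.75) → (2.5, 2.375) − 0.25·(12.875, -2.75) = (-0.71875, 3.0625)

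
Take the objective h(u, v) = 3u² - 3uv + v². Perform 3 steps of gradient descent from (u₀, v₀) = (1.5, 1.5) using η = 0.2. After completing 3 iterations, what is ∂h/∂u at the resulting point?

-0.288

∇h = (6u - 3v, -3u + 2v)
(u₁, v₁) = (1.5, 1.5) − 0.2·(4.5, -1.5) = (0.6, 1.8)
(u₂, v₂) = (0.6, 1.8) − 0.2·(-1.8, 1.8) = (0.96, 1.44)
(u₃, v₃) = (0.96, 1.44) − 0.2·(1.44, 0) = (0.672, 1.44)
∂h/∂u at (0.672, 1.44) = -0.288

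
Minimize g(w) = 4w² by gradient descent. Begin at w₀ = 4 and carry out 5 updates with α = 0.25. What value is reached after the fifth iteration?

g′(w) = 8w
Step 1: g′(4) = 32; w₁ = 4 − 0.25·32 = -4
Step 2: g′(-4) = -32; w₂ = -4 − 0.25·(-32) = 4
Step 3: g′(4) = 32; w₃ = 4 − 0.25·32 = -4
Step 4: g′(-4) = -32; w₄ = -4 − 0.25·(-32) = 4
Step 5: g′(4) = 32; w₅ = 4 − 0.25·32 = -4

-4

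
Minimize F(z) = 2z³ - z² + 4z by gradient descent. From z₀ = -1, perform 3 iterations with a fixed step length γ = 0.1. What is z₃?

-28.7314816

F′(z) = 6z² - 2z + 4
z₁ = -1 − 0.1·12 = -2.2
z₂ = -2.2 − 0.1·37.44 = -5.944
z₃ = -5.944 − 0.1·227.874816 = -28.7314816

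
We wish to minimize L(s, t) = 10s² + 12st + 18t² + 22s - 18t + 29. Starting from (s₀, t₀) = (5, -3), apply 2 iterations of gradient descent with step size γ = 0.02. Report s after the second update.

1.9312

∇L = (20s + 12t + 22, 12s + 36t - 18)
Step 1: at (5, -3), ∇L = (86, -66) → (5, -3) − 0.02·(86, -66) = (3.28, -1.68)
Step 2: at (3.28, -1.68), ∇L = (67.44, -39.12) → (3.28, -1.68) − 0.02·(67.44, -39.12) = (1.9312, -0.8976)
s = 1.9312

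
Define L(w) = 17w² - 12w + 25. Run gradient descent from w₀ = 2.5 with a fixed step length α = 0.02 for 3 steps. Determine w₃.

0.423296

L′(w) = 34w - 12
w₁ = 2.5 − 0.02·73 = 1.04
w₂ = 1.04 − 0.02·23.36 = 0.5728
w₃ = 0.5728 − 0.02·7.4752 = 0.423296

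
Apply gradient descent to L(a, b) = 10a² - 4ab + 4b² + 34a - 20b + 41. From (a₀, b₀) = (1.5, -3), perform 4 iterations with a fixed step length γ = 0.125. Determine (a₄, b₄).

(27.9375, -7.03125)

∇L = (20a - 4b + 34, -4a + 8b - 20)
(a₁, b₁) = (1.5, -3) − 0.125·(76, -50) = (-8, 3.25)
(a₂, b₂) = (-8, 3.25) − 0.125·(-139, 38) = (9.375, -1.5)
(a₃, b₃) = (9.375, -1.5) − 0.125·(227.5, -69.5) = (-19.0625, 7.1875)
(a₄, b₄) = (-19.0625, 7.1875) − 0.125·(-376, 113.75) = (27.9375, -7.03125)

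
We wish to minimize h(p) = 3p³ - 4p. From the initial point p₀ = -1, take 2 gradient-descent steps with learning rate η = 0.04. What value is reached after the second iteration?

-1.5584

h′(p) = 9p² - 4
p₁ = -1 − 0.04·5 = -1.2
p₂ = -1.2 − 0.04·8.96 = -1.5584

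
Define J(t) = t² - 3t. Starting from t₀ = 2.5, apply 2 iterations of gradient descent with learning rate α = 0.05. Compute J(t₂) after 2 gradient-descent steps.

-1.5939

J′(t) = 2t - 3
Step 1: J′(2.5) = 2; t₁ = 2.5 − 0.05·2 = 2.4
Step 2: J′(2.4) = 1.8; t₂ = 2.4 − 0.05·1.8 = 2.31
J(2.31) = -1.5939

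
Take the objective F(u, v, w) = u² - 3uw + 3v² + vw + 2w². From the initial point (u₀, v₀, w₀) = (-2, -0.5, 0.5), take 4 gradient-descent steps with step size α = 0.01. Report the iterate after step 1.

∇F = (2u - 3w, 6v + w, -3u + v + 4w)
(u₁, v₁, w₁) = (-2, -0.5, 0.5) − 0.01·(-5.5, -2.5, 7.5) = (-1.945, -0.475, 0.425)

(-1.945, -0.475, 0.425)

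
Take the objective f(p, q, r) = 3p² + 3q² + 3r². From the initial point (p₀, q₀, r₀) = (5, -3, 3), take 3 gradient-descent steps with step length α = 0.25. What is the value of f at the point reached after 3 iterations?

2.015625

∇f = (6p, 6q, 6r)
Step 1: at (5, -3, 3), ∇f = (30, -18, 18) → (5, -3, 3) − 0.25·(30, -18, 18) = (-2.5, 1.5, -1.5)
Step 2: at (-2.5, 1.5, -1.5), ∇f = (-15, 9, -9) → (-2.5, 1.5, -1.5) − 0.25·(-15, 9, -9) = (1.25, -0.75, 0.75)
Step 3: at (1.25, -0.75, 0.75), ∇f = (7.5, -4.5, 4.5) → (1.25, -0.75, 0.75) − 0.25·(7.5, -4.5, 4.5) = (-0.625, 0.375, -0.375)
f(-0.625, 0.375, -0.375) = 2.015625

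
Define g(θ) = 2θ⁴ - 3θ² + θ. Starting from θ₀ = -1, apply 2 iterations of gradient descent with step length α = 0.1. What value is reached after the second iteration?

g′(θ) = 8θ³ - 6θ + 1
θ₁ = -1 − 0.1·(-1) = -0.9
θ₂ = -0.9 − 0.1·0.568 = -0.9568

-0.9568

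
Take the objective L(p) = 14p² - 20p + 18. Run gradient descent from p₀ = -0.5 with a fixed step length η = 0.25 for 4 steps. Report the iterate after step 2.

-43

L′(p) = 28p - 20
p₁ = -0.5 − 0.25·(-34) = 8
p₂ = 8 − 0.25·204 = -43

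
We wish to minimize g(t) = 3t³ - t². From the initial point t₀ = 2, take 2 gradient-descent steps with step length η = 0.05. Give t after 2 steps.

g′(t) = 9t² - 2t
t₁ = 2 − 0.05·32 = 0.4
t₂ = 0.4 − 0.05·0.64 = 0.368

0.368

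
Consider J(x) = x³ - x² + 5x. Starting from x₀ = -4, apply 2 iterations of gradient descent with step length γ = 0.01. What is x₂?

J′(x) = 3x² - 2x + 5
x₁ = -4 − 0.01·61 = -4.61
x₂ = -4.61 − 0.01·77.9763 = -5.389763

-5.389763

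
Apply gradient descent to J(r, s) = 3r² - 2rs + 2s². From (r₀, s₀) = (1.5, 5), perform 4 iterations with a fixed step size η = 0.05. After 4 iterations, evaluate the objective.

∇J = (6r - 2s, -2r + 4s)
Step 1: at (1.5, 5), ∇J = (-1, 17) → (1.5, 5) − 0.05·(-1, 17) = (1.55, 4.15)
Step 2: at (1.55, 4.15), ∇J = (1, 13.5) → (1.55, 4.15) − 0.05·(1, 13.5) = (1.5, 3.475)
Step 3: at (1.5, 3.475), ∇J = (2.05, 10.9) → (1.5, 3.475) − 0.05·(2.05, 10.9) = (1.3975, 2.93)
Step 4: at (1.3975, 2.93), ∇J = (2.525, 8.925) → (1.3975, 2.93) − 0.05·(2.525, 8.925) = (1.27125, 2.48375)
J(1.27125, 2.48375) = 10.8713234375

10.8713234375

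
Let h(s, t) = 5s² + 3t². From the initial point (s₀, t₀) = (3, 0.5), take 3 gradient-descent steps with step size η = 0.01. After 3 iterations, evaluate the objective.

24.432247335792

∇h = (10s, 6t)
Step 1: at (3, 0.5), ∇h = (30, 3) → (3, 0.5) − 0.01·(30, 3) = (2.7, 0.47)
Step 2: at (2.7, 0.47), ∇h = (27, 2.82) → (2.7, 0.47) − 0.01·(27, 2.82) = (2.43, 0.4418)
Step 3: at (2.43, 0.4418), ∇h = (24.3, 2.6508) → (2.43, 0.4418) − 0.01·(24.3, 2.6508) = (2.187, 0.415292)
h(2.187, 0.415292) = 24.432247335792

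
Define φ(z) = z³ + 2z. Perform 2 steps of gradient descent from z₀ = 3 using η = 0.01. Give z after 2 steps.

φ′(z) = 3z² + 2
Step 1: φ′(3) = 29; z₁ = 3 − 0.01·29 = 2.71
Step 2: φ′(2.71) = 24.0323; z₂ = 2.71 − 0.01·24.0323 = 2.469677

2.469677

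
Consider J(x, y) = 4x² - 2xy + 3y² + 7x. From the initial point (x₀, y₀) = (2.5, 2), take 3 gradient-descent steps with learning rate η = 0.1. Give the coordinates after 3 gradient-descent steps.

∇J = (8x - 2y + 7, -2x + 6y)
(x₁, y₁) = (2.5, 2) − 0.1·(23, 7) = (0.2, 1.3)
(x₂, y₂) = (0.2, 1.3) − 0.1·(6, 7.4) = (-0.4, 0.56)
(x₃, y₃) = (-0.4, 0.56) − 0.1·(2.68, 4.16) = (-0.668, 0.144)

(-0.668, 0.144)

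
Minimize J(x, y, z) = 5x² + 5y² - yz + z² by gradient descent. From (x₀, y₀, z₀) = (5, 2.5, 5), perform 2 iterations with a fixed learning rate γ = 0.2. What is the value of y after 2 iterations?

∇J = (10x, 10y - z, -y + 2z)
(x₁, y₁, z₁) = (5, 2.5, 5) − 0.2·(50, 20, 7.5) = (-5, -1.5, 3.5)
(x₂, y₂, z₂) = (-5, -1.5, 3.5) − 0.2·(-50, -18.5, 8.5) = (5, 2.2, 1.8)
y = 2.2

2.2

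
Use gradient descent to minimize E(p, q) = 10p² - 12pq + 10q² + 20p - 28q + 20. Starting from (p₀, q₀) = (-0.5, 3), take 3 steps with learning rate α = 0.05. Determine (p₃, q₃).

∇E = (20p - 12q + 20, -12p + 20q - 28)
(p₁, q₁) = (-0.5, 3) − 0.05·(-26, 38) = (0.8, 1.1)
(p₂, q₂) = (0.8, 1.1) − 0.05·(22.8, -15.6) = (-0.34, 1.88)
(p₃, q₃) = (-0.34, 1.88) − 0.05·(-9.36, 13.68) = (0.128, 1.196)

(0.128, 1.196)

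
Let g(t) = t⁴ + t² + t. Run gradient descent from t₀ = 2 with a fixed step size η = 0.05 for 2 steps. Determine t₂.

g′(t) = 4t³ + 2t + 1
Step 1: g′(2) = 37; t₁ = 2 − 0.05·37 = 0.15
Step 2: g′(0.15) = 1.3135; t₂ = 0.15 − 0.05·1.3135 = 0.084325

0.084325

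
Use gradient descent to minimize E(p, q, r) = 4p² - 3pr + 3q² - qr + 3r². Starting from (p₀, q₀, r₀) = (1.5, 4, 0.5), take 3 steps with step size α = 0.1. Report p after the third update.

∇E = (8p - 3r, 6q - r, -3p - q + 6r)
Step 1: at (1.5, 4, 0.5), ∇E = (10.5, 23.5, -5.5) → (1.5, 4, 0.5) − 0.1·(10.5, 23.5, -5.5) = (0.45, 1.65, 1.05)
Step 2: at (0.45, 1.65, 1.05), ∇E = (0.45, 8.85, 3.3) → (0.45, 1.65, 1.05) − 0.1·(0.45, 8.85, 3.3) = (0.405, 0.765, 0.72)
Step 3: at (0.405, 0.765, 0.72), ∇E = (1.08, 3.87, 2.34) → (0.405, 0.765, 0.72) − 0.1·(1.08, 3.87, 2.34) = (0.297, 0.378, 0.486)
p = 0.297

0.297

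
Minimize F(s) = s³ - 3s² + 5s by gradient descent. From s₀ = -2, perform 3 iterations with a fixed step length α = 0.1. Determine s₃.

F′(s) = 3s² - 6s + 5
s₁ = -2 − 0.1·29 = -4.9
s₂ = -4.9 − 0.1·106.43 = -15.543
s₃ = -15.543 − 0.1·823.012547 = -97.8442547

-97.8442547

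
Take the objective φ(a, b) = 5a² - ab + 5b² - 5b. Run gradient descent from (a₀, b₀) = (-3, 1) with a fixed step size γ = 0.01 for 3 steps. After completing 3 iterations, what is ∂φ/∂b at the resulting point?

∇φ = (10a - b, -a + 10b - 5)
Step 1: at (-3, 1), ∇φ = (-31, 8) → (-3, 1) − 0.01·(-31, 8) = (-2.69, 0.92)
Step 2: at (-2.69, 0.92), ∇φ = (-27.82, 6.89) → (-2.69, 0.92) − 0.01·(-27.82, 6.89) = (-2.4118, 0.8511)
Step 3: at (-2.4118, 0.8511), ∇φ = (-24.9691, 5.9228) → (-2.4118, 0.8511) − 0.01·(-24.9691, 5.9228) = (-2.162109, 0.791872)
∂φ/∂b at (-2.162109, 0.791872) = 5.080829

5.080829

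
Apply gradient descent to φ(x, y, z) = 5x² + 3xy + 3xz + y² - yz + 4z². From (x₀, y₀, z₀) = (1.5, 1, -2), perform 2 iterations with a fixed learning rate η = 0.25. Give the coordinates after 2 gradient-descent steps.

(2.25, 0.84375, -0.28125)

∇φ = (10x + 3y + 3z, 3x + 2y - z, 3x - y + 8z)
(x₁, y₁, z₁) = (1.5, 1, -2) − 0.25·(12, 8.5, -12.5) = (-1.5, -1.125, 1.125)
(x₂, y₂, z₂) = (-1.5, -1.125, 1.125) − 0.25·(-15, -7.875, 5.625) = (2.25, 0.84375, -0.28125)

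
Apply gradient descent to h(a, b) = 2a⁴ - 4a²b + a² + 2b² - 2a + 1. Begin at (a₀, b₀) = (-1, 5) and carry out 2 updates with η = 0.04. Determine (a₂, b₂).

∇h = (8a³ - 8ab + 2a - 2, -4a² + 4b)
(a₁, b₁) = (-1, 5) − 0.04·(28, 16) = (-2.12, 4.36)
(a₂, b₂) = (-2.12, 4.36) − 0.04·(-8.519424, -0.5376) = (-1.77922304, 4.381504)

(-1.77922304, 4.381504)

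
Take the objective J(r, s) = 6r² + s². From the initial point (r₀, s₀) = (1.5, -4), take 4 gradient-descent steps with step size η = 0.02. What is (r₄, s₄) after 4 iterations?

∇J = (12r, 2s)
(r₁, s₁) = (1.5, -4) − 0.02·(18, -8) = (1.14, -3.84)
(r₂, s₂) = (1.14, -3.84) − 0.02·(13.68, -7.68) = (0.8664, -3.6864)
(r₃, s₃) = (0.8664, -3.6864) − 0.02·(10.3968, -7.3728) = (0.658464, -3.538944)
(r₄, s₄) = (0.658464, -3.538944) − 0.02·(7.901568, -7.077888) = (0.50043264, -3.39738624)

(0.50043264, -3.39738624)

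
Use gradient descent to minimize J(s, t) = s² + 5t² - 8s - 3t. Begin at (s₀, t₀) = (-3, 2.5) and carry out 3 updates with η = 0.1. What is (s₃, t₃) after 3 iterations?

∇J = (2s - 8, 10t - 3)
(s₁, t₁) = (-3, 2.5) − 0.1·(-14, 22) = (-1.6, 0.3)
(s₂, t₂) = (-1.6, 0.3) − 0.1·(-11.2, 0) = (-0.48, 0.3)
(s₃, t₃) = (-0.48, 0.3) − 0.1·(-8.96, 0) = (0.416, 0.3)

(0.416, 0.3)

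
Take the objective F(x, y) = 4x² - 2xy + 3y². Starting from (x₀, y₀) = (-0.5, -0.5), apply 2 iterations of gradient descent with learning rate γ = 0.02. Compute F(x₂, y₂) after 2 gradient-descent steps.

∇F = (8x - 2y, -2x + 6y)
(x₁, y₁) = (-0.5, -0.5) − 0.02·(-3, -2) = (-0.44, -0.46)
(x₂, y₂) = (-0.44, -0.46) − 0.02·(-2.6, -1.88) = (-0.388, -0.4224)
F(-0.388, -0.4224) = 0.80965888

0.80965888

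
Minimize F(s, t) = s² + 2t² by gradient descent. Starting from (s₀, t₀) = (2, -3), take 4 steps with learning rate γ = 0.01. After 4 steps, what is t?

-2.54803968

∇F = (2s, 4t)
(s₁, t₁) = (2, -3) − 0.01·(4, -12) = (1.96, -2.88)
(s₂, t₂) = (1.96, -2.88) − 0.01·(3.92, -11.52) = (1.9208, -2.7648)
(s₃, t₃) = (1.9208, -2.7648) − 0.01·(3.8416, -11.0592) = (1.882384, -2.654208)
(s₄, t₄) = (1.882384, -2.654208) − 0.01·(3.764768, -10.616832) = (1.84473632, -2.54803968)
t = -2.54803968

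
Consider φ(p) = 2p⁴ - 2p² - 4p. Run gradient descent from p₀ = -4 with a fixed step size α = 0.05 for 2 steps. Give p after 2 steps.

-3679

φ′(p) = 8p³ - 4p - 4
Step 1: φ′(-4) = -500; p₁ = -4 − 0.05·(-500) = 21
Step 2: φ′(21) = 74000; p₂ = 21 − 0.05·74000 = -3679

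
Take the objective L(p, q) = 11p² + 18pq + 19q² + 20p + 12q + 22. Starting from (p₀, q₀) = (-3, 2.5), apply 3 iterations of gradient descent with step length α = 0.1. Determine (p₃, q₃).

(-31.172, -46.144)

∇L = (22p + 18q + 20, 18p + 38q + 12)
Step 1: at (-3, 2.5), ∇L = (-1, 53) → (-3, 2.5) − 0.1·(-1, 53) = (-2.9, -2.8)
Step 2: at (-2.9, -2.8), ∇L = (-94.2, -146.6) → (-2.9, -2.8) − 0.1·(-94.2, -146.6) = (6.52, 11.86)
Step 3: at (6.52, 11.86), ∇L = (376.92, 580.04) → (6.52, 11.86) − 0.1·(376.92, 580.04) = (-31.172, -46.144)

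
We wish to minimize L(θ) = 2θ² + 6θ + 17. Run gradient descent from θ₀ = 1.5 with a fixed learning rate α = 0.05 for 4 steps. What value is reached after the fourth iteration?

L′(θ) = 4θ + 6
Step 1: L′(1.5) = 12; θ₁ = 1.5 − 0.05·12 = 0.9
Step 2: L′(0.9) = 9.6; θ₂ = 0.9 − 0.05·9.6 = 0.42
Step 3: L′(0.42) = 7.68; θ₃ = 0.42 − 0.05·7.68 = 0.036
Step 4: L′(0.036) = 6.144; θ₄ = 0.036 − 0.05·6.144 = -0.2712

-0.2712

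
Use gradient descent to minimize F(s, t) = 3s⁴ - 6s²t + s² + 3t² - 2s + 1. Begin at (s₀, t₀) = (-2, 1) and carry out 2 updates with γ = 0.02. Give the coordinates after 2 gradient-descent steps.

∇F = (12s³ - 12st + 2s - 2, -6s² + 6t)
Step 1: at (-2, 1), ∇F = (-78, -18) → (-2, 1) − 0.02·(-78, -18) = (-0.44, 1.36)
Step 2: at (-0.44, 1.36), ∇F = (3.278592, 6.9984) → (-0.44, 1.36) − 0.02·(3.278592, 6.9984) = (-0.50557184, 1.220032)

(-0.50557184, 1.220032)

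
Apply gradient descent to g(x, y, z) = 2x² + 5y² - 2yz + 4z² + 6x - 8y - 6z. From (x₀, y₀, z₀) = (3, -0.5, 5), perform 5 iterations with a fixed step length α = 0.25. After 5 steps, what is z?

-33.765625

∇g = (4x + 6, 10y - 2z - 8, -2y + 8z - 6)
Step 1: at (3, -0.5, 5), ∇g = (18, -23, 35) → (3, -0.5, 5) − 0.25·(18, -23, 35) = (-1.5, 5.25, -3.75)
Step 2: at (-1.5, 5.25, -3.75), ∇g = (0, 52, -46.5) → (-1.5, 5.25, -3.75) − 0.25·(0, 52, -46.5) = (-1.5, -7.75, 7.875)
Step 3: at (-1.5, -7.75, 7.875), ∇g = (0, -101.25, 72.5) → (-1.5, -7.75, 7.875) − 0.25·(0, -101.25, 72.5) = (-1.5, 17.5625, -10.25)
Step 4: at (-1.5, 17.5625, -10.25), ∇g = (0, 188.125, -123.125) → (-1.5, 17.5625, -10.25) − 0.25·(0, 188.125, -123.125) = (-1.5, -29.46875, 20.53125)
Step 5: at (-1.5, -29.46875, 20.53125), ∇g = (0, -343.75, 217.1875) → (-1.5, -29.46875, 20.53125) − 0.25·(0, -343.75, 217.1875) = (-1.5, 56.46875, -33.765625)
z = -33.765625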